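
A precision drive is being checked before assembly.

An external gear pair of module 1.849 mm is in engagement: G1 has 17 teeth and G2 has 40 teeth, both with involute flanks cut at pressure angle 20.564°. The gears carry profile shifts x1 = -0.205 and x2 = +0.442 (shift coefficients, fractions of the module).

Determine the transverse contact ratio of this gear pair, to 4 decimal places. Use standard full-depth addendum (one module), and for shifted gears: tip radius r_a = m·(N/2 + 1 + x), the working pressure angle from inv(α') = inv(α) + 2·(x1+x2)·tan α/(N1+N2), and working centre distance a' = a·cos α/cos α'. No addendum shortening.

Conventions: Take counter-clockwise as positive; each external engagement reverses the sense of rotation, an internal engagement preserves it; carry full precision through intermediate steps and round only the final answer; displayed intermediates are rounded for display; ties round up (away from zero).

recognized (one external pair, fixed centres): single-mesh tooth geometry, m = 1.849, N1 = 17, N2 = 40
base radii: r_b1 = 14.715051, r_b2 = 34.623650
tip radii: r_a1 = 17.186455, r_a2 = 39.646258
inv(α') = inv(20.564°) + 2·(-0.205+0.442)·tan α/(17+40) = 0.01936860  ⇒  α' = 21.75654°
a' = a·cos α / cos α' = 52.6965·cos 20.564°/cos 21.75654° = 53.122782
action lengths: √(r_a1²−r_b1²) = 8.879274, √(r_a2²−r_b2²) = 19.313949
base pitch p_b = π·m·cos α = 5.438670
CR = (8.879274 + 19.313949 − 53.122782·sin 21.75654°)/5.438670 = 1.563351
contact ratio ≈ 1.5634

1.5634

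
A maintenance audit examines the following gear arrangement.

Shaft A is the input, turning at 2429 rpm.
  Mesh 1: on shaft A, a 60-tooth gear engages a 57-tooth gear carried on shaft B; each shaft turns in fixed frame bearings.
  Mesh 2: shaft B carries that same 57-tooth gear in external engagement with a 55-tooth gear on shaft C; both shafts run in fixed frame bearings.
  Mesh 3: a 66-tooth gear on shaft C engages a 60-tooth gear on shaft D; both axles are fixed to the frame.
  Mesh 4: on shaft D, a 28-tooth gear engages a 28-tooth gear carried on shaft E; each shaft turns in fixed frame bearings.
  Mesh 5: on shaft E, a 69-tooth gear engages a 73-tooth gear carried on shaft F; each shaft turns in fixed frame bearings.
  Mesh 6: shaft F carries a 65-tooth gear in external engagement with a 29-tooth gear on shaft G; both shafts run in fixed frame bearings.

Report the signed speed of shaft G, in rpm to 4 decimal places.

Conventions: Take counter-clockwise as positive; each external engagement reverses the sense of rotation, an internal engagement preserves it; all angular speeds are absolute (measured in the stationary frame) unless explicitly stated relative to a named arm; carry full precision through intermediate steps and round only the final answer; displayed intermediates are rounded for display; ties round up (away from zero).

topology: fixed-axis compound train — 6 meshes, A→G
mesh 1 [60T→57T]: ω = 2429.0000×60/57 = 2556.8421 rpm, sense flips to −
mesh 2 [57T→55T]: ω = 2556.8421×57/55 = 2649.8182 rpm, sense flips to +
mesh 3 [66T→60T]: ω = 2649.8182×66/60 = 2914.8000 rpm, sense flips to −
mesh 4 [28T→28T]: ω = 2914.8000×28/28 = 2914.8000 rpm, sense flips to +
mesh 5 [69T→73T]: ω = 2914.8000×69/73 = 2755.0849 rpm, sense flips to −
mesh 6 [65T→29T]: ω = 2755.0849×65/29 = 6175.1904 rpm, sense flips to +
signed output speed = +6175.1904 rpm

+6175.1904 rpm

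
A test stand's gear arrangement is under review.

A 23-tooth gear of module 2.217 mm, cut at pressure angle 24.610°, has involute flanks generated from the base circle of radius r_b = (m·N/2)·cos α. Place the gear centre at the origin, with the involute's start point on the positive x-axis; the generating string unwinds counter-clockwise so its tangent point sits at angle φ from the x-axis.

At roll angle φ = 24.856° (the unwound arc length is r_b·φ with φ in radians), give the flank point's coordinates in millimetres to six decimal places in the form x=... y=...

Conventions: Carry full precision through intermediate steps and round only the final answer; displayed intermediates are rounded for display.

class = single-mesh tooth geometry [base-circle involute, m = 2.217, 23T]
pitch radius r_p = m·N/2 = 2.217·23/2 = 25.495500
base radius r_b = r_p·cos α = 25.495500·cos 24.610° = 23.179576
roll angle φ = 24.856° = 0.43381904 rad
x = r_b·(cos φ + φ·sin φ) = 25.259206
y = r_b·(sin φ − φ·cos φ) = 0.619034

x=25.259206 y=0.619034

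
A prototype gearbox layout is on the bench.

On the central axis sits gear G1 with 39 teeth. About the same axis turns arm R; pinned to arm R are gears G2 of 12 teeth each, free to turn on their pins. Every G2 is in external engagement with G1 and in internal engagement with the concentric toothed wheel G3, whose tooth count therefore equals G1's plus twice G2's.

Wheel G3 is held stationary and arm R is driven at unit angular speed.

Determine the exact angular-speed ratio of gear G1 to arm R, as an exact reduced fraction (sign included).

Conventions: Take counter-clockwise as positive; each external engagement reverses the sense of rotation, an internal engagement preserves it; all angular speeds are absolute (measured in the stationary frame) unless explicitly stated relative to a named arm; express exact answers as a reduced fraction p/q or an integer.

34/13

class = planetary set [G3 = 39+2·12 = 63; Willis about the carrier]
ring teeth: 39 + 2·12 = 63
39(ω_sun−ω_arm) = −63(ω_ring−ω_arm),  ω_ring = 0, ω_arm = 1
ω_sun = 1 − (63/39)(0−1) = 34/13
ω_out/ω_in = 34/13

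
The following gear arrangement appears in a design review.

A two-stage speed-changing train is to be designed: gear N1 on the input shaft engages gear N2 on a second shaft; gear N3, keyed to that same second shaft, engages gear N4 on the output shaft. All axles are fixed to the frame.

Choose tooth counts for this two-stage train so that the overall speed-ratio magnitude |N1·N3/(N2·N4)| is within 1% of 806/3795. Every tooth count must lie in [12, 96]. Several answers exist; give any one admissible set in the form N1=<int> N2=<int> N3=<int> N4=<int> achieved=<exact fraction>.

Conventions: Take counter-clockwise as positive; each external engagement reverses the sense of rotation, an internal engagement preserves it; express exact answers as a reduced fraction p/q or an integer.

N1=13 N2=55 N3=62 N4=69 achieved=806/3795

design class (target 806/3795): fixed-axis compound train
target = 806/3795 in lowest terms: an exact hit needs N1·N3 = k·806 and N2·N4 = k·3795 for one integer k, every count in [12, 96]; additionally prefer no 1:1 stage (N1 ≠ N2, N3 ≠ N4)
k = 1: N1·N3 = 806 = 13·62, N2·N4 = 3795 = 55·69
achieved = 13·62/(55·69) = 806/3795; |achieved − target| = 0 ≤ 403/189750 ✓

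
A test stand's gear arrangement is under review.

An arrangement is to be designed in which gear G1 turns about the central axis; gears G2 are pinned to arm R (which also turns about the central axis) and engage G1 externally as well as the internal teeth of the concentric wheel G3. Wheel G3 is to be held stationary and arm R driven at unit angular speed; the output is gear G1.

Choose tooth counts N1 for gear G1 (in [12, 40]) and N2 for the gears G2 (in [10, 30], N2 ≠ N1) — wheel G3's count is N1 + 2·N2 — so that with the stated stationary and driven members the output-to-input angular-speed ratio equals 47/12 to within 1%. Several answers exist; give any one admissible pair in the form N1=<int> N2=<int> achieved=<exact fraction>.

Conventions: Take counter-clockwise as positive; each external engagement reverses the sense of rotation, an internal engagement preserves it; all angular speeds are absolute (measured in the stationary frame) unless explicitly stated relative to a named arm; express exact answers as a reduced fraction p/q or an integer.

topology: planetary set — design target 47/12, arm = carrier (Willis)
Willis with ω_ring = 0: ω_sun/ω_arm = (N1+N3)/N1; set equal to 47/12  ⇒  N3/N1 = 47/12 − 1 = 35/12
N3 = N1 + 2·N2  ⇒  N2/N1 = (N3/N1 − 1)/2 = (35/12 − 1)/2 = 23/24
smallest multiple with N1 ≥ 12 and N2 ≥ 10: k = 1  ⇒  N1 = 1·24 = 24, N2 = 1·23 = 23 (N1 ≤ 40, N2 ≤ 30, N2 ≠ N1 ✓), N3 = 24 + 2·23 = 70
check: (N1+N3)/N1 with N1 = 24, N3 = 70 gives 47/12; |achieved − target| = 0 ≤ 47/1200 ✓

N1=24 N2=23 achieved=47/12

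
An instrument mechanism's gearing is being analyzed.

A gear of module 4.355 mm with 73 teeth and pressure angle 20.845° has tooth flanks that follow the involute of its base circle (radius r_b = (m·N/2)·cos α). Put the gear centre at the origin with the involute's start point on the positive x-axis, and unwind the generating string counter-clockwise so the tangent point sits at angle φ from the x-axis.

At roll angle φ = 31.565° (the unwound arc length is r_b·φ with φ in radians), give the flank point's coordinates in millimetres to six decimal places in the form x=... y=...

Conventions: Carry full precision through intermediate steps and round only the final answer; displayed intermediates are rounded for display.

x=169.414631 y=8.031033

recognized (one wheel, involute flank): single-mesh tooth geometry, m = 4.355, N = 73
pitch radius r_p = m·N/2 = 4.355·73/2 = 158.957500
base radius r_b = r_p·cos α = 158.957500·cos 20.845° = 148.553173
roll angle φ = 31.565° = 0.55091318 rad
x = r_b·(cos φ + φ·sin φ) = 169.414631
y = r_b·(sin φ − φ·cos φ) = 8.031033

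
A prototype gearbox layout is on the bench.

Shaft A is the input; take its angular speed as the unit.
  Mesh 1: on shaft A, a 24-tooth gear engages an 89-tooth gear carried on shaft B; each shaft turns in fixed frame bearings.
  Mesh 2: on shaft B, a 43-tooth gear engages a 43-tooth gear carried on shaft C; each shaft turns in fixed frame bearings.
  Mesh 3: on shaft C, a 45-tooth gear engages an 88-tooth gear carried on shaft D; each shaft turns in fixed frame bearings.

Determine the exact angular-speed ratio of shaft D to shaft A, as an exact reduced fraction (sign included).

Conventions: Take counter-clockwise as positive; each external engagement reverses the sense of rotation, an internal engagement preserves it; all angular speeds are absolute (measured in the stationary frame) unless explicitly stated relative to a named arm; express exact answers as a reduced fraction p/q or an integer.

class = fixed-axis compound train [3 meshes; 3 ratios multiply, 3 sense flips]
mesh 1 [24T→89T]: running ratio 24/89, sense −
mesh 2 [43T→43T]: running ratio 24/89, sense +
mesh 3 [45T→88T]: running ratio 135/979, sense −
ω_out/ω_in = -135/979

-135/979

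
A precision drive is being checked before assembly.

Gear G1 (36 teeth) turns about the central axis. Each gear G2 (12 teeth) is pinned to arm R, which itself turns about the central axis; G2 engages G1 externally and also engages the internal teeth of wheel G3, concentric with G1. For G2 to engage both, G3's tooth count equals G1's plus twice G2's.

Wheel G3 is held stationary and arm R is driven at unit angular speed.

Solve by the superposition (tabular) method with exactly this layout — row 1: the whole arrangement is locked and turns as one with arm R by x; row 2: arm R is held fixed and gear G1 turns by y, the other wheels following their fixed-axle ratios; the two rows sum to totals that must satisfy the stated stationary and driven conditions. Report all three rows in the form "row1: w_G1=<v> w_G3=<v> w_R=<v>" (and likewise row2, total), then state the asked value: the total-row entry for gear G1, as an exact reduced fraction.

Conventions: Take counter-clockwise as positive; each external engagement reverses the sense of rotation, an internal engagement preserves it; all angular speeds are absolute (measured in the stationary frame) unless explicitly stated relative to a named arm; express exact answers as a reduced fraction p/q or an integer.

row1: w_G1=1 w_G3=1 w_R=1
row2: w_G1=5/3 w_G3=-1 w_R=0
total: w_G1=8/3 w_G3=0 w_R=1
asked value: 8/3

class = planetary set [G3 = 36+2·12 = 60; Willis about the carrier]
row 1 — lock + rotate with arm: ω_sun = ω_ring = ω_arm = x
row 2 (arm held, sun turns y): ω_ring = −(36/60)·y, ω_arm = 0
boundary: total ω_ring = x − (36/60)·y = 0 and total ω_arm = x = 1  ⇒  y = 5/3, x = 1
row 2 ring = −(36/60)·5/3 = -1
totals (row 1 + row 2): sun 1 + 5/3 = 8/3, ring 1 + (-1) = 0, arm 1 + 0 = 1
asked cell (total, sun) = 8/3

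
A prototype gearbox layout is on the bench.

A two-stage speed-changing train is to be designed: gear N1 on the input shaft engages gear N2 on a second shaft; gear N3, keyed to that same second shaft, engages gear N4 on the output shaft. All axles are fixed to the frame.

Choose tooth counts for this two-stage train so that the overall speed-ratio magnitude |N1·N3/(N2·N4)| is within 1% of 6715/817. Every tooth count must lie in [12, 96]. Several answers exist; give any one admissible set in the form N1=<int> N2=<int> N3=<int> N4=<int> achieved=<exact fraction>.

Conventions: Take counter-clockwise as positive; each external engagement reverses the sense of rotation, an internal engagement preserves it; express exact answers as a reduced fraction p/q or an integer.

class = fixed-axis compound train [2-stage, 6715/817 wanted]
target = 6715/817 in lowest terms: an exact hit needs N1·N3 = k·6715 and N2·N4 = k·817 for one integer k, every count in [12, 96]; additionally prefer no 1:1 stage (N1 ≠ N2, N3 ≠ N4)
k = 1: N1·N3 = 6715 = 79·85, N2·N4 = 817 = 19·43
achieved = 79·85/(19·43) = 6715/817; |achieved − target| = 0 ≤ 1343/16340 ✓

N1=79 N2=19 N3=85 N4=43 achieved=6715/817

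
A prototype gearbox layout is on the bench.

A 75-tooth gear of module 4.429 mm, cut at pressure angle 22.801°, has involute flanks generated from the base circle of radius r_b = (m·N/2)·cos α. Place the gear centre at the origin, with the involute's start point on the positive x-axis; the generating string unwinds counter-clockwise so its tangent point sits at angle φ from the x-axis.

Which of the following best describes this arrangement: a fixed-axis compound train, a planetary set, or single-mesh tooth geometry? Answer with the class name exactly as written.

recognized (one wheel, involute flank): single-mesh tooth geometry, m = 4.429, N = 75
classification: single-mesh tooth geometry

single-mesh tooth geometry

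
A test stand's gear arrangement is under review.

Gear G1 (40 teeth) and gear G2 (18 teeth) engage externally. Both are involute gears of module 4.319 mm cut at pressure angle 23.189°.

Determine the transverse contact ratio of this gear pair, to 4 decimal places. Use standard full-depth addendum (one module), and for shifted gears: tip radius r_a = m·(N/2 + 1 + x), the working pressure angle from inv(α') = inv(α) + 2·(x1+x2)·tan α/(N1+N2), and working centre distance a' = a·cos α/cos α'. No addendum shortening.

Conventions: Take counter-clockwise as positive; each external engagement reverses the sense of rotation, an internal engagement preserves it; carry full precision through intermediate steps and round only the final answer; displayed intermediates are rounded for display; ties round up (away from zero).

1.5058

single-mesh involute tooth geometry (40T engaging 18T at module 4.319)
base radii: r_b1 = 79.401442, r_b2 = 35.730649
tip radii: r_a1 = 90.699000, r_a2 = 43.190000
no profile shift: α' = α, a' = a
action lengths: √(r_a1²−r_b1²) = 43.837422, √(r_a2²−r_b2²) = 24.263075
base pitch p_b = π·m·cos α = 12.472349
CR = (43.837422 + 24.263075 − 125.251000·sin 23.18900°)/12.472349 = 1.505810
contact ratio ≈ 1.5058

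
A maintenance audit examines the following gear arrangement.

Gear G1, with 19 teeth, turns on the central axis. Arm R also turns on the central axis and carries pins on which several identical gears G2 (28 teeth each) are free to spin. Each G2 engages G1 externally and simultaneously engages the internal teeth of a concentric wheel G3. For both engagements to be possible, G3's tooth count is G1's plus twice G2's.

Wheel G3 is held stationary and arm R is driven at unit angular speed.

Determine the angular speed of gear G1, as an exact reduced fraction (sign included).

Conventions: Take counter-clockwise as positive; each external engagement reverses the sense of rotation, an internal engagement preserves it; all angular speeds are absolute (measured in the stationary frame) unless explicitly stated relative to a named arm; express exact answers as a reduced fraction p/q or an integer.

94/19

planetary set (19T centre, 28T on arm, 75T internal) — Willis relation
ring teeth: 19 + 2·28 = 75
19(ω_sun−ω_arm) = −75(ω_ring−ω_arm),  ω_ring = 0, ω_arm = 1
ω_sun = 1 − (75/19)(0−1) = 94/19
exact speed ratio = 94/19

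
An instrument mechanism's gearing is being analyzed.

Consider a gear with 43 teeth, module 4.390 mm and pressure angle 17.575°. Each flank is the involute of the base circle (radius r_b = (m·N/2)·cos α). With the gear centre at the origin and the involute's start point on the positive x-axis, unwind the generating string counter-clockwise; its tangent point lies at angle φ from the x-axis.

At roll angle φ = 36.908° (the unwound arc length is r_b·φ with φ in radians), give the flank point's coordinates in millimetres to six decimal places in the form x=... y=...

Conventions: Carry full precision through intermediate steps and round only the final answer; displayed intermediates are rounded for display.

single-mesh involute tooth geometry (43T wheel at module 4.390)
pitch radius r_p = m·N/2 = 4.390·43/2 = 94.385000
base radius r_b = r_p·cos α = 94.385000·cos 17.575° = 89.979345
roll angle φ = 36.908° = 0.64416612 rad
x = r_b·(cos φ + φ·sin φ) = 106.755374
y = r_b·(sin φ − φ·cos φ) = 7.689286

x=106.755374 y=7.689286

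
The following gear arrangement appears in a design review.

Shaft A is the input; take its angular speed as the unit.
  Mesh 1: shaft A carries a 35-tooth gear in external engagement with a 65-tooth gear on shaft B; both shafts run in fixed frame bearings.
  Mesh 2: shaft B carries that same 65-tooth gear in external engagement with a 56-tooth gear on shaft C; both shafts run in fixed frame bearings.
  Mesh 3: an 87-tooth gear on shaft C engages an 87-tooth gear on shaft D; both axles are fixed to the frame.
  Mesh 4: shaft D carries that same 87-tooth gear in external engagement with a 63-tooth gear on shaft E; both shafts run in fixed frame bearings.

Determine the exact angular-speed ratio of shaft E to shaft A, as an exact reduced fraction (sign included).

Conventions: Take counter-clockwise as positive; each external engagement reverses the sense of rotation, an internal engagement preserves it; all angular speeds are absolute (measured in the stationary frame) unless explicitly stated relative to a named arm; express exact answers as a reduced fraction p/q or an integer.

class = fixed-axis compound train [4 meshes; 4 ratios multiply, 4 sense flips]
mesh 1 [35T→65T]: running ratio 7/13, sense −
mesh 2 [65T→56T]: running ratio 5/8, sense +
mesh 3 [87T→87T]: running ratio 5/8, sense −
mesh 4 [87T→63T]: running ratio 145/168, sense +
ω_out/ω_in = 145/168

145/168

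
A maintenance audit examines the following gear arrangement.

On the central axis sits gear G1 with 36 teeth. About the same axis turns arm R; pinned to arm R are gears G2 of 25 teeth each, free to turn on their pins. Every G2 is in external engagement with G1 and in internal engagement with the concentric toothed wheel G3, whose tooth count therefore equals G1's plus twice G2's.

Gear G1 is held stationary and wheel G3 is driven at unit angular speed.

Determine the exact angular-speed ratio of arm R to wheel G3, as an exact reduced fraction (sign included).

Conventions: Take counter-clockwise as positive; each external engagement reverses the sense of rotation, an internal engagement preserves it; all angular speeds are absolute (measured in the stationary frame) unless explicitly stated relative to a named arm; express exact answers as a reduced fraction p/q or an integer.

planetary set (36T centre, 25T on arm, 86T internal) — Willis relation
ring teeth: 36 + 2·25 = 86
36(ω_sun−ω_arm) = −86(ω_ring−ω_arm),  ω_sun = 0, ω_ring = 1
36(0−ω_arm) = −86(1−ω_arm)  ⇒  122·ω_arm = 86  ⇒  ω_arm = 43/61
ω_out/ω_in = 43/61

43/61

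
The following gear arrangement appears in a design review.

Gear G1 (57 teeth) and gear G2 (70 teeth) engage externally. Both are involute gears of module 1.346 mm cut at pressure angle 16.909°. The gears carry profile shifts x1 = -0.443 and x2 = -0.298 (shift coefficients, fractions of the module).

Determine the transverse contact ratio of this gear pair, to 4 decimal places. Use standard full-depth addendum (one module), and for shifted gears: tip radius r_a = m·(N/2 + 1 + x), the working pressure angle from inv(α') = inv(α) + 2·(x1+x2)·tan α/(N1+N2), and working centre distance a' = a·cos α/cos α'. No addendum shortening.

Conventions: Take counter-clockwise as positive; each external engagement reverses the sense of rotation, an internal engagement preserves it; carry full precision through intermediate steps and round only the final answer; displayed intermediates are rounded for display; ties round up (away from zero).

2.3013

single-mesh involute tooth geometry (57T engaging 70T at module 1.346)
base radii: r_b1 = 36.702574, r_b2 = 45.073336
tip radii: r_a1 = 39.110722, r_a2 = 48.054892
inv(α') = inv(16.909°) + 2·(-0.443-0.298)·tan α/(57+70) = 0.00532969  ⇒  α' = 14.31319°
a' = a·cos α / cos α' = 85.4710·cos 16.909°/cos 14.31319° = 84.395648
action lengths: √(r_a1²−r_b1²) = 13.511834, √(r_a2²−r_b2²) = 16.663343
base pitch p_b = π·m·cos α = 4.045773
CR = (13.511834 + 16.663343 − 84.395648·sin 14.31319°)/4.045773 = 2.301343
contact ratio ≈ 2.3013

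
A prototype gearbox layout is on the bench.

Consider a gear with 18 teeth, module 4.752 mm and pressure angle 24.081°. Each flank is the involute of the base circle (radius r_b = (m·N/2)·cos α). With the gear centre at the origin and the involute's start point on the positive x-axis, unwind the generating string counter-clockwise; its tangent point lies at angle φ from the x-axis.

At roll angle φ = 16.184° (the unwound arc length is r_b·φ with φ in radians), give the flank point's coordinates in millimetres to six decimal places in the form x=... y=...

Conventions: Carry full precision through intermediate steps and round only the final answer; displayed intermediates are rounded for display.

x=40.572605 y=0.290988

class = single-mesh tooth geometry [base-circle involute, m = 4.752, 18T]
pitch radius r_p = m·N/2 = 4.752·18/2 = 42.768000
base radius r_b = r_p·cos α = 42.768000·cos 24.081° = 39.045881
roll angle φ = 16.184° = 0.28246409 rad
x = r_b·(cos φ + φ·sin φ) = 40.572605
y = r_b·(sin φ − φ·cos φ) = 0.290988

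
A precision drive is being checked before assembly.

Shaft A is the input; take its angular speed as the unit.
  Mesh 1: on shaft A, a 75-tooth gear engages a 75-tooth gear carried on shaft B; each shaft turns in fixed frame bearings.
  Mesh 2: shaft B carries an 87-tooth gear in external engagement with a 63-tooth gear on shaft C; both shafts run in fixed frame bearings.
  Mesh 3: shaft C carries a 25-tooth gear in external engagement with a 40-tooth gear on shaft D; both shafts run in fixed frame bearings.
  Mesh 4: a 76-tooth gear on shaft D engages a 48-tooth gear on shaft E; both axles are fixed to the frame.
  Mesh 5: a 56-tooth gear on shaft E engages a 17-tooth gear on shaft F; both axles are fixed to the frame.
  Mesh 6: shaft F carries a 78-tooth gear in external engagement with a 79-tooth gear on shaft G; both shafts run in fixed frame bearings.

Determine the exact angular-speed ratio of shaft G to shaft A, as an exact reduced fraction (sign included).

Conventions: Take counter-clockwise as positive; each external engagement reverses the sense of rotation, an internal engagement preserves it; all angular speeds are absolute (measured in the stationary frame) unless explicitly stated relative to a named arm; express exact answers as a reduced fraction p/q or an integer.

class = fixed-axis compound train [6 meshes; 6 ratios multiply, 6 sense flips]
mesh 1 [75T→75T]: running ratio 1, sense −
mesh 2 [87T→63T]: running ratio 29/21, sense +
mesh 3 [25T→40T]: running ratio 145/168, sense −
mesh 4 [76T→48T]: running ratio 2755/2016, sense +
mesh 5 [56T→17T]: running ratio 2755/612, sense −
mesh 6 [78T→79T]: running ratio 35815/8058, sense +
ω_out/ω_in = 35815/8058

35815/8058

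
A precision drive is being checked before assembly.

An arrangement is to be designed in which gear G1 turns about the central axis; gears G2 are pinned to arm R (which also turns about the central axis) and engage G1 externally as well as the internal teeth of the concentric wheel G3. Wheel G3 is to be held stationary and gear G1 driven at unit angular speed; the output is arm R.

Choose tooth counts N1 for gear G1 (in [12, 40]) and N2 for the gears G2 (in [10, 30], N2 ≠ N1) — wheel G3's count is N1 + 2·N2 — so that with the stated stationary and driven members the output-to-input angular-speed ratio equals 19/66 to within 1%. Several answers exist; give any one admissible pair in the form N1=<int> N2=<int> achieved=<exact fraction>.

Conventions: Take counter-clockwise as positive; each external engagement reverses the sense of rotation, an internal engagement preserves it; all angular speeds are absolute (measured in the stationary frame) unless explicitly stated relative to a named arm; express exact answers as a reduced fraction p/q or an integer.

N1=19 N2=14 achieved=19/66

design class (target 19/66): planetary set
Willis with ω_ring = 0: ω_arm/ω_sun = N1/(N1+N3); set equal to 19/66  ⇒  N3/N1 = 1/(19/66) − 1 = 47/19
N3 = N1 + 2·N2  ⇒  N2/N1 = (N3/N1 − 1)/2 = (47/19 − 1)/2 = 14/19
smallest multiple with N1 ≥ 12 and N2 ≥ 10: k = 1  ⇒  N1 = 1·19 = 19, N2 = 1·14 = 14 (N1 ≤ 40, N2 ≤ 30, N2 ≠ N1 ✓), N3 = 19 + 2·14 = 47
check: N1/(N1+N3) with N1 = 19, N3 = 47 gives 19/66; |achieved − target| = 0 ≤ 19/6600 ✓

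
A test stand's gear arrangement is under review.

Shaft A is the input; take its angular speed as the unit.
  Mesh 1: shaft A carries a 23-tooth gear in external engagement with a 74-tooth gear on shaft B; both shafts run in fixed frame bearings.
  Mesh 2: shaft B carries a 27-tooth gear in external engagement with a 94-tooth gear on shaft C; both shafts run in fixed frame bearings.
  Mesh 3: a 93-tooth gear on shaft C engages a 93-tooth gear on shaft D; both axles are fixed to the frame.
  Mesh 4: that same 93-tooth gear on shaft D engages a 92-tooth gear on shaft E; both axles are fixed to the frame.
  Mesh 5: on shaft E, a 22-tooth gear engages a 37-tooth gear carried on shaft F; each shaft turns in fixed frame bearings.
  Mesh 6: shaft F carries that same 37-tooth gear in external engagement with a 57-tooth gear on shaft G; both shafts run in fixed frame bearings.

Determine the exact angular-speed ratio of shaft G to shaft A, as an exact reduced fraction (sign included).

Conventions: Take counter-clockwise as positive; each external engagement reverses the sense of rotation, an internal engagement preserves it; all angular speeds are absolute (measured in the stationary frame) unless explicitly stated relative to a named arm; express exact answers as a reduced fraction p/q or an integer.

9207/264328

class = fixed-axis compound train [6 meshes; 6 ratios multiply, 6 sense flips]
mesh 1 [23T→74T]: running ratio 23/74, sense −
mesh 2 [27T→94T]: running ratio 621/6956, sense +
mesh 3 [93T→93T]: running ratio 621/6956, sense −
mesh 4 [93T→92T]: running ratio 2511/27824, sense +
mesh 5 [22T→37T]: running ratio 27621/514744, sense −
mesh 6 [37T→57T]: running ratio 9207/264328, sense +
ω_out/ω_in = 9207/264328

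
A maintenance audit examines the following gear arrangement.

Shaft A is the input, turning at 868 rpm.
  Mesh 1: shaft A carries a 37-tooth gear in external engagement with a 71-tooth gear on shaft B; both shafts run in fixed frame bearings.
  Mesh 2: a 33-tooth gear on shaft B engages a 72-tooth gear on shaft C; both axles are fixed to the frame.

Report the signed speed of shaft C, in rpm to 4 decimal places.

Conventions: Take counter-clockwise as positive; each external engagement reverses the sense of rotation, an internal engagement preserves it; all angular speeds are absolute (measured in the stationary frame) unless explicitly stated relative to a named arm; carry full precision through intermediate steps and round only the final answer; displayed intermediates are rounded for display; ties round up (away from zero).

recognized (3 fixed axles, 2 meshes): fixed-axis compound train
mesh 1 [37T→71T]: ω = 868.0000×37/71 = 452.3380 rpm, sense flips to −
mesh 2 [33T→72T]: ω = 452.3380×33/72 = 207.3216 rpm, sense flips to +
signed output speed = +207.3216 rpm

+207.3216 rpm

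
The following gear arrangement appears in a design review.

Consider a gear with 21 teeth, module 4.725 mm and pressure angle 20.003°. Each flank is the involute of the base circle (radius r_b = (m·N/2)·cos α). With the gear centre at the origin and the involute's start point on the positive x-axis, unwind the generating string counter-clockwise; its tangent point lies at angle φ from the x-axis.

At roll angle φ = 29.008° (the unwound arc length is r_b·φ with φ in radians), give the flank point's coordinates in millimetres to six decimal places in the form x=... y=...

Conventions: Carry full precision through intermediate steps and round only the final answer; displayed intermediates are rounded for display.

x=52.217029 y=1.965440

topology: single-mesh involute geometry — m = 4.725, N = 21
pitch radius r_p = m·N/2 = 4.725·21/2 = 49.612500
base radius r_b = r_p·cos α = 49.612500·cos 20.003° = 46.619612
roll angle φ = 29.008° = 0.50628511 rad
x = r_b·(cos φ + φ·sin φ) = 52.217029
y = r_b·(sin φ − φ·cos φ) = 1.965440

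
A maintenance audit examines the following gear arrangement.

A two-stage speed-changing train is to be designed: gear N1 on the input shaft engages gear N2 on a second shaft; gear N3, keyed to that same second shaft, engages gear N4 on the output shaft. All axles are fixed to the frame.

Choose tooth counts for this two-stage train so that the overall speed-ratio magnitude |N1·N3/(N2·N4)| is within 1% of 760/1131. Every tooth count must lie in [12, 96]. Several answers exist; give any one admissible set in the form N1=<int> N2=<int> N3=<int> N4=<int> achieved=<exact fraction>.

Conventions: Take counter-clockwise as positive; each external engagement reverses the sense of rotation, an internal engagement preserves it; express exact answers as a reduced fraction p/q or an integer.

N1=19 N2=13 N3=40 N4=87 achieved=760/1131

topology: fixed-axis compound train — 2 stages, target 760/1131
target = 760/1131 in lowest terms: an exact hit needs N1·N3 = k·760 and N2·N4 = k·1131 for one integer k, every count in [12, 96]; additionally prefer no 1:1 stage (N1 ≠ N2, N3 ≠ N4)
k = 1: N1·N3 = 760 = 19·40, N2·N4 = 1131 = 13·87
achieved = 19·40/(13·87) = 760/1131; |achieved − target| = 0 ≤ 38/5655 ✓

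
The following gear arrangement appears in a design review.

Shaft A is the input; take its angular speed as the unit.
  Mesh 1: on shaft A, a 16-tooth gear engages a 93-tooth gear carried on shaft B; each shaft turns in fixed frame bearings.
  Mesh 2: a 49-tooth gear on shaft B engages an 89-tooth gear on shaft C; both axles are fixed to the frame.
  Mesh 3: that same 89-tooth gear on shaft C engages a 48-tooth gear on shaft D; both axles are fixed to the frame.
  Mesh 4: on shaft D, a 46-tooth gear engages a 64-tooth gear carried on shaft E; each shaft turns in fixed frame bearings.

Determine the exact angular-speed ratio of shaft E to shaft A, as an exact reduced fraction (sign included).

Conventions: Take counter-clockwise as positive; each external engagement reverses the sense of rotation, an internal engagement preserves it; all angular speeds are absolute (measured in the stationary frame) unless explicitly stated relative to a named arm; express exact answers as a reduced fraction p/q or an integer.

class = fixed-axis compound train [4 meshes; 4 ratios multiply, 4 sense flips]
mesh 1 [16T→93T]: running ratio 16/93, sense −
mesh 2 [49T→89T]: running ratio 784/8277, sense +
mesh 3 [89T→48T]: running ratio 49/279, sense −
mesh 4 [46T→64T]: running ratio 1127/8928, sense +
ω_out/ω_in = 1127/8928

1127/8928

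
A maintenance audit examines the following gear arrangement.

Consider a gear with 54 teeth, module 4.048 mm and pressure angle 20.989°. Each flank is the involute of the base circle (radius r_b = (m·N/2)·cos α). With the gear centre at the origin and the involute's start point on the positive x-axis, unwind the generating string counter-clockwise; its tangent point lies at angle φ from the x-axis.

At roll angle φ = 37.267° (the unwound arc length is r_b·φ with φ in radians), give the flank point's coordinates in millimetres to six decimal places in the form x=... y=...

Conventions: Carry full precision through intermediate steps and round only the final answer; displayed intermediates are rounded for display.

class = single-mesh tooth geometry [base-circle involute, m = 4.048, 54T]
pitch radius r_p = m·N/2 = 4.048·54/2 = 109.296000
base radius r_b = r_p·cos α = 109.296000·cos 20.989° = 102.044124
roll angle φ = 37.267° = 0.65043185 rad
x = r_b·(cos φ + φ·sin φ) = 121.399697
y = r_b·(sin φ − φ·cos φ) = 8.969874

x=121.399697 y=8.969874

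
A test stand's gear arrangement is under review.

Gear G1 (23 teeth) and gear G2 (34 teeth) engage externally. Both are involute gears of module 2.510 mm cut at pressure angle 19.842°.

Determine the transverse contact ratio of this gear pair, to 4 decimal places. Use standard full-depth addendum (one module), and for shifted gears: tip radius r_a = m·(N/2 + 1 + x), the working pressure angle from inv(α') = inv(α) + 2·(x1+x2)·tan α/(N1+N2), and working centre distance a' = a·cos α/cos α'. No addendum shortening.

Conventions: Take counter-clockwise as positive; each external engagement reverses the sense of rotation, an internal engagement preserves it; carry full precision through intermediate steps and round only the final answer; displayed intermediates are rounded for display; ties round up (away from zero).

class = single-mesh tooth geometry [involute pair 23T × 34T, m = 2.510]
base radii: r_b1 = 27.151349, r_b2 = 40.136776
tip radii: r_a1 = 31.375000, r_a2 = 45.180000
no profile shift: α' = α, a' = a
action lengths: √(r_a1²−r_b1²) = 15.722433, √(r_a2²−r_b2²) = 20.742989
base pitch p_b = π·m·cos α = 7.417259
CR = (15.722433 + 20.742989 − 71.535000·sin 19.84200°)/7.417259 = 1.642719
contact ratio ≈ 1.6427

1.6427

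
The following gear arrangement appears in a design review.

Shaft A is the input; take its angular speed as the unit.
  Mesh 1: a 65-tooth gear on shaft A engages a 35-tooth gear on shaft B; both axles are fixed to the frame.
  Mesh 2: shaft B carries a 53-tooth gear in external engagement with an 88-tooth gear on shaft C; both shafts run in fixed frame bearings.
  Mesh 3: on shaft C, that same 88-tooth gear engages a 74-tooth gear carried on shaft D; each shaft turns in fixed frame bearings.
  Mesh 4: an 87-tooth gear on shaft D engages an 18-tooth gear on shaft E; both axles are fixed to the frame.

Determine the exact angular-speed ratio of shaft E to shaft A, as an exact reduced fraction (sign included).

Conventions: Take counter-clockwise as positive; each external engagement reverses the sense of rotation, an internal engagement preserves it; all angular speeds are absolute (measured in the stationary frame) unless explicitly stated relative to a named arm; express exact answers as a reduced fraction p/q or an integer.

19981/3108

class = fixed-axis compound train [4 meshes; 4 ratios multiply, 4 sense flips]
mesh 1 [65T→35T]: running ratio 13/7, sense −
mesh 2 [53T→88T]: running ratio 689/616, sense +
mesh 3 [88T→74T]: running ratio 689/518, sense −
mesh 4 [87T→18T]: running ratio 19981/3108, sense +
ω_out/ω_in = 19981/3108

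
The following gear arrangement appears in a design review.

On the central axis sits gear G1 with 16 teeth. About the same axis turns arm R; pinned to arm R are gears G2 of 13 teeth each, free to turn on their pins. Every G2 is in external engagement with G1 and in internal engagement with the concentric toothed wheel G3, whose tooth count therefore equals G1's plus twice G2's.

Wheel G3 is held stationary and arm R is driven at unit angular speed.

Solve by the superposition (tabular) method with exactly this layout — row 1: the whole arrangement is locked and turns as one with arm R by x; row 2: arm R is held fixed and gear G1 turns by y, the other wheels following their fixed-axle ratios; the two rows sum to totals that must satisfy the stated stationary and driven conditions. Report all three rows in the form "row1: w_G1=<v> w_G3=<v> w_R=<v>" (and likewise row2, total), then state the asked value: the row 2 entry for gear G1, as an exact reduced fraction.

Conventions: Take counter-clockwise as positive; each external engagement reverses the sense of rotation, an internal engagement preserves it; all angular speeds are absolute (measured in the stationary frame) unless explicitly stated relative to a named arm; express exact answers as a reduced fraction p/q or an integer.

planetary set (16T centre, 13T on arm, 42T internal) — Willis relation
superposition row 1 [locked train]: every member turns x
superposition row 2 [arm held]: sun y, ring −(16/42)·y, arm 0
boundary: total ω_ring = x − (16/42)·y = 0 and total ω_arm = x = 1  ⇒  y = 21/8, x = 1
row 2 ring = −(16/42)·21/8 = -1
totals (row 1 + row 2): sun 1 + 21/8 = 29/8, ring 1 + (-1) = 0, arm 1 + 0 = 1
asked cell (row2, sun) = 21/8

row1: w_G1=1 w_G3=1 w_R=1
row2: w_G1=21/8 w_G3=-1 w_R=0
total: w_G1=29/8 w_G3=0 w_R=1
asked value: 21/8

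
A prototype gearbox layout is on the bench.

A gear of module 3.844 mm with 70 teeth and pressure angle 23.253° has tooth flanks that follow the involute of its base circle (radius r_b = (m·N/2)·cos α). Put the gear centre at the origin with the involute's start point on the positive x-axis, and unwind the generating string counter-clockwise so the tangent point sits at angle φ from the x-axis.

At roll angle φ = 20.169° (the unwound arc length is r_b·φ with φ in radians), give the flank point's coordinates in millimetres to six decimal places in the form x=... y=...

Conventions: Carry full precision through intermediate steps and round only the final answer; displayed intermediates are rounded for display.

x=131.034407 y=1.775135

recognized (one wheel, involute flank): single-mesh tooth geometry, m = 3.844, N = 70
pitch radius r_p = m·N/2 = 3.844·70/2 = 134.540000
base radius r_b = r_p·cos α = 134.540000·cos 23.253° = 123.611388
roll angle φ = 20.169° = 0.35201546 rad
x = r_b·(cos φ + φ·sin φ) = 131.034407
y = r_b·(sin φ − φ·cos φ) = 1.775135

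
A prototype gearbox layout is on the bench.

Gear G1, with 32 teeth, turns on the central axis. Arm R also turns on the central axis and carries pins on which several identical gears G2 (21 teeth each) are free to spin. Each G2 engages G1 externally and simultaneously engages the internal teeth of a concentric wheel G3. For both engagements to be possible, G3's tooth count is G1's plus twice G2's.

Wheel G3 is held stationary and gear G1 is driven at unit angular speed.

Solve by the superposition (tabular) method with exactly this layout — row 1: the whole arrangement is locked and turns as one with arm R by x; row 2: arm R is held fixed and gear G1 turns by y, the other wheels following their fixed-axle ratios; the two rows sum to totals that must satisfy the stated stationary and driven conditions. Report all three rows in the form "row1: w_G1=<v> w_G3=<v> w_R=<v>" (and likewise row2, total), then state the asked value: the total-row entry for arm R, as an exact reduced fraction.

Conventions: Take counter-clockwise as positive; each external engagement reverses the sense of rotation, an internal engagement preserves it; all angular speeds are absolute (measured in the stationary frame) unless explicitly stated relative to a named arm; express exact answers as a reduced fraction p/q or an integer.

row1: w_G1=16/53 w_G3=16/53 w_R=16/53
row2: w_G1=37/53 w_G3=-16/53 w_R=0
total: w_G1=1 w_G3=0 w_R=16/53
asked value: 16/53

topology: planetary set — G1 32T / G2 21T / G3 74T, arm = carrier (Willis)
superposition row 1 [locked train]: every member turns x
row 2: sun turns y, ring = −(32/74)·y, arm 0
boundary: total ω_ring = x − (32/74)·y = 0 and total ω_sun = x + y = 1  ⇒  y = 37/53, x = 16/53
row 2 ring = −(32/74)·37/53 = -16/53
totals (row 1 + row 2): sun 16/53 + 37/53 = 1, ring 16/53 + (-16/53) = 0, arm 16/53 + 0 = 16/53
asked cell (total, arm) = 16/53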